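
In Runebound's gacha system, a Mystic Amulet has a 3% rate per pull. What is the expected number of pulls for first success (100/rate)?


Expected pulls for a geometric distribution = 1/p = 100 / rate%
= 100 / 3
= 33.33

33.33 pulls


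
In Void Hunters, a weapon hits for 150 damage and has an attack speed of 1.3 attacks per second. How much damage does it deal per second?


DPS = damage * attack_speed
= 150 * 1.3
= 195.0

195.0 DPS


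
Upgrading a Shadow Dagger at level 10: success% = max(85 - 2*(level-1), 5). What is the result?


raw_rate = 85 - 2 * (10 - 1)
= 85 - 2 * 9
= 85 - 18
= 67
Apply floor: max(67, 5) = 67%

67%


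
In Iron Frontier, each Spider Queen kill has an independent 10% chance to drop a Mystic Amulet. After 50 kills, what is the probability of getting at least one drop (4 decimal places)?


P(at least one) = 1 - P(none) = 1 - (1-p)^n
p = 10/100 = 0.1
1 - p = 0.9
(1 - p)^50 = 0.9^50 = 0.005154
P(at least one) = 1 - 0.005154 = 0.9948

0.9948


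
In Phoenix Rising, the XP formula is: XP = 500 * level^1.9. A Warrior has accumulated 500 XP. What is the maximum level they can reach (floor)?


XP = 500 * level^1.9, so level = (XP / 500)^(1/1.9)
= (500 / 500)^(1/1.9)
= 1.0^0.5263
= 1.0
Floor: level = 1

level 1


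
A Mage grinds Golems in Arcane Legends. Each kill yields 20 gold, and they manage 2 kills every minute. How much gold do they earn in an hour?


Gold per minute = 20 * 2 = 40
Gold per hour = 40 * 60 = 2400

2400 gold/hour


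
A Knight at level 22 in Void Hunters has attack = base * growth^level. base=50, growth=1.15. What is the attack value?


value = base * growth^level
= 50 * 1.15^22
= 50 * 21.644746
= 1082.24

1082.24 attack


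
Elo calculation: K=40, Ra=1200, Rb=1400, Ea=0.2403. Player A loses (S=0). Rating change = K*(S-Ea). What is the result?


Elo update: delta = K * (S - Ea), where S = 0 (loses)
S - Ea = 0 - 0.2403 = -0.2403
Rating change = 40 * -0.2403
= -9.61

-9.61 rating points


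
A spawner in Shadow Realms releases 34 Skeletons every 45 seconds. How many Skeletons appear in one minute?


Spawns per minute = count * (60 / interval)
= 34 * (60 / 45)
= 34 * 1.3333
= 45.33

45.33 per minute


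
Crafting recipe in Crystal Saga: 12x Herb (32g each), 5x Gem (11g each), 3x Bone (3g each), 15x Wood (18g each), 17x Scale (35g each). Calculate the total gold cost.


Cost breakdown:
  Herb: 12 * 32 = 384
  Gem: 5 * 11 = 55
  Bone: 3 * 3 = 9
  Wood: 15 * 18 = 270
  Scale: 17 * 35 = 595
Total = 384 + 55 + 9 + 270 + 595 = 1313

1313 gold


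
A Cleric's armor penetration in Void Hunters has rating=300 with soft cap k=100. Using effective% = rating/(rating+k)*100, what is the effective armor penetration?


effective% = rating / (rating + k) * 100
= 300 / (300 + 100) * 100
= 300 / 400 * 100
= 0.75 * 100
= 75.00%

75.00%


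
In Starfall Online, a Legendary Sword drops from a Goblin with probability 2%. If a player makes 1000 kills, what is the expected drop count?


Expected drops = kills * (drop_rate / 100)
= 1000 * (2 / 100)
= 1000 * 0.02
= 20.0

20.0 drops


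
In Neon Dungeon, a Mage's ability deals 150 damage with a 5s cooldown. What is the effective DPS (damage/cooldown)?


DPS = damage / cooldown
= 150 / 5
= 30.00

30.00 DPS


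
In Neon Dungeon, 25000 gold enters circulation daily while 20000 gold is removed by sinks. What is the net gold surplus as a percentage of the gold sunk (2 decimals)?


Net gold = 25000 - 20000 = 5000
Inflation rate = net / sunk * 100 = 5000 / 20000 * 100
= 0.25 * 100
= 25.00%

25.00%


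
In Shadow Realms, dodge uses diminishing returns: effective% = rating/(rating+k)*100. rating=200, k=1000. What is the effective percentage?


effective% = rating / (rating + k) * 100
= 200 / (200 + 1000) * 100
= 200 / 1200 * 100
= 0.166667 * 100
= 16.67%

16.67%


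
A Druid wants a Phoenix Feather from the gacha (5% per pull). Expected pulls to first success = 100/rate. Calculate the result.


Expected pulls for a geometric distribution = 1/p = 100 / rate%
= 100 / 5
= 20.0

20.0 pulls


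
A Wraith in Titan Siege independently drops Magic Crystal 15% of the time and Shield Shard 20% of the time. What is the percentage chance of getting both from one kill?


For independent events, P(both) = P(A) * P(B)
= 15% * 20%
= 300 / 100 %
= 3.0%

3.0%


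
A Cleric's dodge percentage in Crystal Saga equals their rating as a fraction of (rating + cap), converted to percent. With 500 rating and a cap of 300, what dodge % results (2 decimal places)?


dodge% = 500 / (500 + 300) * 100
= 500 / 800 * 100
= 0.625 * 100
= 62.50%

62.50%


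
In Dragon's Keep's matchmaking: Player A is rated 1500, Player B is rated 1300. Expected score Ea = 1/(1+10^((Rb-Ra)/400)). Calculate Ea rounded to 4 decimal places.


Elo expected score: Ea = 1/(1 + 10^((Rb-Ra)/400))
Rb - Ra = 1300 - 1500 = -200
(Rb-Ra)/400 = -200/400 = -0.5
10^-0.5 = 0.316228
Ea = 1/(1 + 0.316228) = 1/1.316228 = 0.7597

0.7597


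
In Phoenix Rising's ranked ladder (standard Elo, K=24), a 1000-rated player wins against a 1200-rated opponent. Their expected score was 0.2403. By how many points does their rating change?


Elo update: delta = K * (S - Ea), where S = 1 (wins)
S - Ea = 1 - 0.2403 = 0.7597
Rating change = 24 * 0.7597
= 18.23

18.23 rating points


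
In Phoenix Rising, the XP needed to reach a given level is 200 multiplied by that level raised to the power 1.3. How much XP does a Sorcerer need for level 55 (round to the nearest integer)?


XP = 200 * level^1.3
Substitute level = 55:
XP = 200 * 55^1.3
= 200 * 183.0086
= 36602

36602 XP


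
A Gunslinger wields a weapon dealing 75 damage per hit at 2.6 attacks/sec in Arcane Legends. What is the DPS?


DPS = damage * attack_speed
= 75 * 2.6
= 195.0

195.0 DPS


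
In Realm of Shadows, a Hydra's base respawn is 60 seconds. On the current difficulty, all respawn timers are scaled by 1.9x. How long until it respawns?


Respawn time = base * multiplier
= 60 * 1.9
= 114.0 seconds

114.0 seconds


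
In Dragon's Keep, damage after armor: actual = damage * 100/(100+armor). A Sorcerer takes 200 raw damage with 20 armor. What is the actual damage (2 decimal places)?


actual = 200 * 100 / (100 + 20)
= 200 * 100 / 120
= 20000 / 120
= 166.67

166.67 damage


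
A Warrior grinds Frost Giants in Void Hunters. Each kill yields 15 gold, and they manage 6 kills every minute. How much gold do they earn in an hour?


Gold per minute = 15 * 6 = 90
Gold per hour = 90 * 60 = 5400

5400 gold/hour


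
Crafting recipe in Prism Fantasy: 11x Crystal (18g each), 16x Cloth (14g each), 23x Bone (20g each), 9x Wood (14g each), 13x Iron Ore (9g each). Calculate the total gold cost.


Cost breakdown:
  Crystal: 11 * 18 = 198
  Cloth: 16 * 14 = 224
  Bone: 23 * 20 = 460
  Wood: 9 * 14 = 126
  Iron Ore: 13 * 9 = 117
Total = 198 + 224 + 460 + 126 + 117 = 1125

1125 gold


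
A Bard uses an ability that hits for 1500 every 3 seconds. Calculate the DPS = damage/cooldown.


DPS = damage / cooldown
= 1500 / 3
= 500.00

500.00 DPS


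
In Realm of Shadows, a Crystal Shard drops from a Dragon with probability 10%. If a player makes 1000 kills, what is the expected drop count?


Expected drops = kills * (drop_rate / 100)
= 1000 * (10 / 100)
= 1000 * 0.1
= 100.0

100.0 drops


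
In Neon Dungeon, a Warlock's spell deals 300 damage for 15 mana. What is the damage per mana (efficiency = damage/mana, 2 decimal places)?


Efficiency = damage / mana
= 300 / 15
= 20.00

20.00 dmg/mana


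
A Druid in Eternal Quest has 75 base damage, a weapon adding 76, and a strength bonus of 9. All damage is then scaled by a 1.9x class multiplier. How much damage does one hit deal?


Sum base + weapon + str = 75 + 76 + 9 = 160
Multiply by 1.9:
160 * 1.9 = 304.0

304.0 damage


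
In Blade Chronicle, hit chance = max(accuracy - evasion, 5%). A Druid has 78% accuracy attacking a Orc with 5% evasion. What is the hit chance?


accuracy - evasion = 78 - 5 = 73
Apply floor: max(73, 5) = 73
Hit chance = 73%

73%


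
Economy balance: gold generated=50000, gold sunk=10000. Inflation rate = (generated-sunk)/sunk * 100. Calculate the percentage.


Net gold = 50000 - 10000 = 40000
Inflation rate = net / sunk * 100 = 40000 / 10000 * 100
= 4.0 * 100
= 400.00%

400.00%


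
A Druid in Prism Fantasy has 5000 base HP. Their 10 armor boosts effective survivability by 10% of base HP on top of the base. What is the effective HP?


EHP = 5000 * (1 + 10/100)
= 5000 * (1 + 0.1)
= 5000 * 1.1
= 5500.0

5500.0 EHP


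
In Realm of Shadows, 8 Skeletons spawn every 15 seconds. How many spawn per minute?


Spawns per minute = count * (60 / interval)
= 8 * (60 / 15)
= 8 * 4.0
= 32.0

32.0 per minute


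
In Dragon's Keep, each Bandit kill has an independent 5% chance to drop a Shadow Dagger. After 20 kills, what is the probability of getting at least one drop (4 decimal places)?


P(at least one) = 1 - P(none) = 1 - (1-p)^n
p = 5/100 = 0.05
1 - p = 0.95
(1 - p)^20 = 0.95^20 = 0.358486
P(at least one) = 1 - 0.358486 = 0.6415

0.6415


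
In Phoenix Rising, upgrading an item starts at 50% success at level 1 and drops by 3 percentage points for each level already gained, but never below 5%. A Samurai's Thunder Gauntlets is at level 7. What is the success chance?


raw_rate = 50 - 3 * (7 - 1)
= 50 - 3 * 6
= 50 - 18
= 32
Apply floor: max(32, 5) = 32%

32%


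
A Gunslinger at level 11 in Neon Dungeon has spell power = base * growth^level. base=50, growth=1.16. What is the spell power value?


value = base * growth^level
= 50 * 1.16^11
= 50 * 5.117265
= 255.86

255.86 spell power


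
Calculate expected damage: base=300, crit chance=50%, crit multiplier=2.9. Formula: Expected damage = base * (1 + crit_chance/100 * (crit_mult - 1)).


E[dmg] = base * (1 + crit_chance * (crit_mult - 1))
cc as decimal = 50/100 = 0.5
cm - 1 = 2.9 - 1 = 1.9
Bonus factor = 0.5 * 1.9 = 0.95
Total multiplier = 1 + 0.95 = 1.95
Expected damage = 300 * 1.95 = 585.00

585.00 damage


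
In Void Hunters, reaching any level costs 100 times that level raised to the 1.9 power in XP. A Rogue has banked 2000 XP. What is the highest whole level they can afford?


XP = 100 * level^1.9, so level = (XP / 100)^(1/1.9)
= (2000 / 100)^(1/1.9)
= 20.0^0.5263
= 4.839
Floor: level = 4

level 4


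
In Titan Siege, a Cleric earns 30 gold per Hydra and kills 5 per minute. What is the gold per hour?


Gold per minute = 30 * 5 = 150
Gold per hour = 150 * 60 = 9000

9000 gold/hour


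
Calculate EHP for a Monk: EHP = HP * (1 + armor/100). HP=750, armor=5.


EHP = 750 * (1 + 5/100)
= 750 * (1 + 0.05)
= 750 * 1.05
= 787.5

787.5 EHP


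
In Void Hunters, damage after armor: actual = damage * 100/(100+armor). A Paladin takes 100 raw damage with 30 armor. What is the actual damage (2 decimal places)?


actual = 100 * 100 / (100 + 30)
= 100 * 100 / 130
= 10000 / 130
= 76.92

76.92 damage


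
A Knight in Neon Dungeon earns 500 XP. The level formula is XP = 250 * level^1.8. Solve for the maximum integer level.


XP = 250 * level^1.8, so level = (XP / 250)^(1/1.8)
= (500 / 250)^(1/1.8)
= 2.0^0.5556
= 1.4697
Floor: level = 1

level 1


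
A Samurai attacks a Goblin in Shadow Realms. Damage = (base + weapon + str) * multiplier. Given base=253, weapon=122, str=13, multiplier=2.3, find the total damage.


Sum base + weapon + str = 253 + 122 + 13 = 388
Multiply by 2.3:
388 * 2.3 = 892.4

892.4 damage


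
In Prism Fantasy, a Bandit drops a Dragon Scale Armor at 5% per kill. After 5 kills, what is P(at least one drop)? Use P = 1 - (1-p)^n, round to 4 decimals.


P(at least one) = 1 - P(none) = 1 - (1-p)^n
p = 5/100 = 0.05
1 - p = 0.95
(1 - p)^5 = 0.95^5 = 0.773781
P(at least one) = 1 - 0.773781 = 0.2262

0.2262


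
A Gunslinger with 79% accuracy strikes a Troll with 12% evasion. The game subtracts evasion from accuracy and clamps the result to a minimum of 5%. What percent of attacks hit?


accuracy - evasion = 79 - 12 = 67
Apply floor: max(67, 5) = 67
Hit chance = 67%

67%


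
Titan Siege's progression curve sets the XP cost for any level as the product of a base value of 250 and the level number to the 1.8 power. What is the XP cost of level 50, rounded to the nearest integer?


XP = 250 * level^1.8
Substitute level = 50:
XP = 250 * 50^1.8
= 250 * 1143.2626
= 285816

285816 XP


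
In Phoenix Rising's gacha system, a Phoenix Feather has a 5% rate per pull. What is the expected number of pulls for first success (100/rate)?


Expected pulls for a geometric distribution = 1/p = 100 / rate%
= 100 / 5
= 20.0

20.0 pulls


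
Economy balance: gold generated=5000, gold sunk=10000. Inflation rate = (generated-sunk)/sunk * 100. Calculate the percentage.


Net gold = 5000 - 10000 = -5000
Inflation rate = net / sunk * 100 = -5000 / 10000 * 100
= -0.5 * 100
= -50.00%

-50.00%


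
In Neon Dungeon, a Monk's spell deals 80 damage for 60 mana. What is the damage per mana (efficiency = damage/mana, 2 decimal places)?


Efficiency = damage / mana
= 80 / 60
= 1.33

1.33 dmg/mana


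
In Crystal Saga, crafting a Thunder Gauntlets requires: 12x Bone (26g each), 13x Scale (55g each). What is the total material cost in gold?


Cost breakdown:
  Bone: 12 * 26 = 312
  Scale: 13 * 55 = 715
Total = 312 + 715 = 1027

1027 gold


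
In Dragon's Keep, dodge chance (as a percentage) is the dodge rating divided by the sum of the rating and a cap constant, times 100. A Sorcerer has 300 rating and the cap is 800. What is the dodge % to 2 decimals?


dodge% = 300 / (300 + 800) * 100
= 300 / 1100 * 100
= 0.272727 * 100
= 27.27%

27.27%


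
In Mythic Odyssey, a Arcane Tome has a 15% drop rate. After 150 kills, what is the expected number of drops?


Expected drops = kills * (drop_rate / 100)
= 150 * (15 / 100)
= 150 * 0.15
= 22.5

22.5 drops


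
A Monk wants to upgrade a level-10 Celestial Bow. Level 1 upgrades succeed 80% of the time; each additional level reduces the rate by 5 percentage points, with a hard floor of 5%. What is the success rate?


raw_rate = 80 - 5 * (10 - 1)
= 80 - 5 * 9
= 80 - 45
= 35
Apply floor: max(35, 5) = 35%

35%


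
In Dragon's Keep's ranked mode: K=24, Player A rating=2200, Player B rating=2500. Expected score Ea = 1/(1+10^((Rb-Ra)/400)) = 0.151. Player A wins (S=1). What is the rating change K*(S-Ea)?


Elo update: delta = K * (S - Ea), where S = 1 (wins)
S - Ea = 1 - 0.151 = 0.849
Rating change = 24 * 0.849
= 20.38

20.38 rating points


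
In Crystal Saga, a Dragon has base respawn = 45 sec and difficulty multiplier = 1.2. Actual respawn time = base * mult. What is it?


Respawn time = base * multiplier
= 45 * 1.2
= 54.0 seconds

54.0 seconds


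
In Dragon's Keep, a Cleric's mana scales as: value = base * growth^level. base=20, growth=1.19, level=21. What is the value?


value = base * growth^level
= 20 * 1.19^21
= 20 * 38.591014
= 771.82

771.82 mana


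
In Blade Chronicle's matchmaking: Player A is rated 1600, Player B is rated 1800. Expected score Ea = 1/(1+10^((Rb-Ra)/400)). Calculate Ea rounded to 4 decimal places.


Elo expected score: Ea = 1/(1 + 10^((Rb-Ra)/400))
Rb - Ra = 1800 - 1600 = 200
(Rb-Ra)/400 = 200/400 = 0.5
10^0.5 = 3.162278
Ea = 1/(1 + 3.162278) = 1/4.162278 = 0.2403

0.2403


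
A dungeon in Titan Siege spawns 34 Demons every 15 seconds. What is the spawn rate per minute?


Spawns per minute = count * (60 / interval)
= 34 * (60 / 15)
= 34 * 4.0
= 136.0

136.0 per minute


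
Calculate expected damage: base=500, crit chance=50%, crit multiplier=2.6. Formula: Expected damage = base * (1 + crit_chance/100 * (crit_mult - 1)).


E[dmg] = base * (1 + crit_chance * (crit_mult - 1))
cc as decimal = 50/100 = 0.5
cm - 1 = 2.6 - 1 = 1.6
Bonus factor = 0.5 * 1.6 = 0.8
Total multiplier = 1 + 0.8 = 1.8
Expected damage = 500 * 1.8 = 900.00

900.00 damage


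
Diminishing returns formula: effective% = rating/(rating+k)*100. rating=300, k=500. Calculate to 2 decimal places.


effective% = rating / (rating + k) * 100
= 300 / (300 + 500) * 100
= 300 / 800 * 100
= 0.375 * 100
= 37.50%

37.50%


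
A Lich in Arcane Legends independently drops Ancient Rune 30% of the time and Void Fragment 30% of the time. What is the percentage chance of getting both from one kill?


For independent events, P(both) = P(A) * P(B)
= 30% * 30%
= 900 / 100 %
= 9.0%

9.0%


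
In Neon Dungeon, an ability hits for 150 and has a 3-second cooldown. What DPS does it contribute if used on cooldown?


DPS = damage / cooldown
= 150 / 3
= 50.00

50.00 DPS


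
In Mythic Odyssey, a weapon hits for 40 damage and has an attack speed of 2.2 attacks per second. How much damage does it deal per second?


DPS = damage * attack_speed
= 40 * 2.2
= 88.0

88.0 DPS


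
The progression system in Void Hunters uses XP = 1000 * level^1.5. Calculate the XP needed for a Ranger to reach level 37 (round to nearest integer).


XP = 1000 * level^1.5
Substitute level = 37:
XP = 1000 * 37^1.5
= 1000 * 225.0622
= 225062

225062 XP


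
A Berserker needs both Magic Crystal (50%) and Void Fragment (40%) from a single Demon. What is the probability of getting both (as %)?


For independent events, P(both) = P(A) * P(B)
= 50% * 40%
= 2000 / 100 %
= 20.0%

20.0%


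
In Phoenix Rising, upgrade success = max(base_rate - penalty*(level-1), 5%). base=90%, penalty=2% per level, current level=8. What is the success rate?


raw_rate = 90 - 2 * (8 - 1)
= 90 - 2 * 7
= 90 - 14
= 76
Apply floor: max(76, 5) = 76%

76%


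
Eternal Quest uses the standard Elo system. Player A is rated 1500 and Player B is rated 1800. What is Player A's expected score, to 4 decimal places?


Elo expected score: Ea = 1/(1 + 10^((Rb-Ra)/400))
Rb - Ra = 1800 - 1500 = 300
(Rb-Ra)/400 = 300/400 = 0.75
10^0.75 = 5.623413
Ea = 1/(1 + 5.623413) = 1/6.623413 = 0.1510

0.1510


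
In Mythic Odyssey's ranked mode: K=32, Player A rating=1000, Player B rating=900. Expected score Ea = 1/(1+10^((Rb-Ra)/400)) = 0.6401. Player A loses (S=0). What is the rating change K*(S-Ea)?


Elo update: delta = K * (S - Ea), where S = 0 (loses)
S - Ea = 0 - 0.6401 = -0.6401
Rating change = 32 * -0.6401
= -20.48

-20.48 rating points


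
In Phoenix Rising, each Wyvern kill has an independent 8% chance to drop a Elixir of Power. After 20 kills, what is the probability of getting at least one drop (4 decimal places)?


P(at least one) = 1 - P(none) = 1 - (1-p)^n
p = 8/100 = 0.08
1 - p = 0.92
(1 - p)^20 = 0.92^20 = 0.188693
P(at least one) = 1 - 0.188693 = 0.8113

0.8113


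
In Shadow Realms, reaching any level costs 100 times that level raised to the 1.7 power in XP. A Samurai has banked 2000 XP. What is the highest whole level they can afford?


XP = 100 * level^1.7, so level = (XP / 100)^(1/1.7)
= (2000 / 100)^(1/1.7)
= 20.0^0.5882
= 5.8252
Floor: level = 5

level 5


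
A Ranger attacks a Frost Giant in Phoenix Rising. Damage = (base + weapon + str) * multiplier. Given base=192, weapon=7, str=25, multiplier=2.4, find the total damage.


Sum base + weapon + str = 192 + 7 + 25 = 224
Multiply by 2.4:
224 * 2.4 = 537.6

537.6 damage


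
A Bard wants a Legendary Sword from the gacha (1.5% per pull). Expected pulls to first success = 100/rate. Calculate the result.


Expected pulls for a geometric distribution = 1/p = 100 / rate%
= 100 / 1.5
= 66.67

66.67 pulls


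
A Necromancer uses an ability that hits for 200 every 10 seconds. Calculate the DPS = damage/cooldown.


DPS = damage / cooldown
= 200 / 10
= 20.00

20.00 DPS


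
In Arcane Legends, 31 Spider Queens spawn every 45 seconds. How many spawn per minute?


Spawns per minute = count * (60 / interval)
= 31 * (60 / 45)
= 31 * 1.3333
= 41.33

41.33 per minute


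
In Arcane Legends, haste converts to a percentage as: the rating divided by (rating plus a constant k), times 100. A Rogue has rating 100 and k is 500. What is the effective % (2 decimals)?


effective% = rating / (rating + k) * 100
= 100 / (100 + 500) * 100
= 100 / 600 * 100
= 0.166667 * 100
= 16.67%

16.67%


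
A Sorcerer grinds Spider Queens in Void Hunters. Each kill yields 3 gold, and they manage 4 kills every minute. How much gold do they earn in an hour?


Gold per minute = 3 * 4 = 12
Gold per hour = 12 * 60 = 720

720 gold/hour


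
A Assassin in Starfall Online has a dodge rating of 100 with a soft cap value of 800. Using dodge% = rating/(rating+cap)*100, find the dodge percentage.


dodge% = 100 / (100 + 800) * 100
= 100 / 900 * 100
= 0.111111 * 100
= 11.11%

11.11%


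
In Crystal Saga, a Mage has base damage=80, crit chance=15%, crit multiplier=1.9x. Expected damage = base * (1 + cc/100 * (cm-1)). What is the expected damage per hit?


E[dmg] = base * (1 + crit_chance * (crit_mult - 1))
cc as decimal = 15/100 = 0.15
cm - 1 = 1.9 - 1 = 0.9
Bonus factor = 0.15 * 0.9 = 0.135
Total multiplier = 1 + 0.135 = 1.135
Expected damage = 80 * 1.135 = 90.80

90.80 damage


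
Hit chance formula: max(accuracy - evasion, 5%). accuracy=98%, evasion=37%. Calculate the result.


accuracy - evasion = 98 - 37 = 61
Apply floor: max(61, 5) = 61
Hit chance = 61%

61%


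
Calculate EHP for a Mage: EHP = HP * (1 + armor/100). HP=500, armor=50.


EHP = 500 * (1 + 50/100)
= 500 * (1 + 0.5)
= 500 * 1.5
= 750.0

750.0 EHP


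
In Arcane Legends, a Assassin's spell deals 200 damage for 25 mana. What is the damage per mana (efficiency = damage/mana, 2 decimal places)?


Efficiency = damage / mana
= 200 / 25
= 8.00

8.00 dmg/mana


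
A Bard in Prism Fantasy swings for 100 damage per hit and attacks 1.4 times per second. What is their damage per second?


DPS = damage * attack_speed
= 100 * 1.4
= 140.0

140.0 DPS


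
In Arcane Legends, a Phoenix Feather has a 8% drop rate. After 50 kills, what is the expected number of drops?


Expected drops = kills * (drop_rate / 100)
= 50 * (8 / 100)
= 50 * 0.08
= 4.0

4.0 drops


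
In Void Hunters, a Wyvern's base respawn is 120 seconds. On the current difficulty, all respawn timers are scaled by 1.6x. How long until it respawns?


Respawn time = base * multiplier
= 120 * 1.6
= 192.0 seconds

192.0 seconds


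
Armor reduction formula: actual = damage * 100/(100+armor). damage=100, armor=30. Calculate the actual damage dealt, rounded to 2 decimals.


actual = 100 * 100 / (100 + 30)
= 100 * 100 / 130
= 10000 / 130
= 76.92

76.92 damage


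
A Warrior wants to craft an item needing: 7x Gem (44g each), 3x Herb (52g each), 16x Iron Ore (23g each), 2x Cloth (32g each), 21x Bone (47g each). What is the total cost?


Cost breakdown:
  Gem: 7 * 44 = 308
  Herb: 3 * 52 = 156
  Iron Ore: 16 * 23 = 368
  Cloth: 2 * 32 = 64
  Bone: 21 * 47 = 987
Total = 308 + 156 + 368 + 64 + 987 = 1883

1883 gold


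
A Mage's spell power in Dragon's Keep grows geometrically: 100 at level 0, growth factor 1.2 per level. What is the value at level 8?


value = base * growth^level
= 100 * 1.2^8
= 100 * 4.299817
= 429.98

429.98 spell power


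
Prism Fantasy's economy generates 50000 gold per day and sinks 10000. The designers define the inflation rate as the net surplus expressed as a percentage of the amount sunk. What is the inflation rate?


Net gold = 50000 - 10000 = 40000
Inflation rate = net / sunk * 100 = 40000 / 10000 * 100
= 4.0 * 100
= 400.00%

400.00%


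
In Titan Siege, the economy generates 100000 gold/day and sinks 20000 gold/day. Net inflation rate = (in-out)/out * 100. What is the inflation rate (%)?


Net gold = 100000 - 20000 = 80000
Inflation rate = net / sunk * 100 = 80000 / 20000 * 100
= 4.0 * 100
= 400.00%

400.00%


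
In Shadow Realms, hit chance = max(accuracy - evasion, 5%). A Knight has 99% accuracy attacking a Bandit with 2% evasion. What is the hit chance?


accuracy - evasion = 99 - 2 = 97
Apply floor: max(97, 5) = 97
Hit chance = 97%

97%


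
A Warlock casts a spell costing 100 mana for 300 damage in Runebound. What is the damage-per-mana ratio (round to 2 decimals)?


Efficiency = damage / mana
= 300 / 100
= 3.00

3.00 dmg/mana


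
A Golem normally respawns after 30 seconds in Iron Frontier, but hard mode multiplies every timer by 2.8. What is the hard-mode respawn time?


Respawn time = base * multiplier
= 30 * 2.8
= 84.0 seconds

84.0 seconds


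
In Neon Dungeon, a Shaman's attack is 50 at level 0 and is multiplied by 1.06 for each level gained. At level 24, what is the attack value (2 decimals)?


value = base * growth^level
= 50 * 1.06^24
= 50 * 4.048935
= 202.45

202.45 attack


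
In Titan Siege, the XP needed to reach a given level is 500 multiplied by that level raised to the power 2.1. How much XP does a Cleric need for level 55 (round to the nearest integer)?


XP = 500 * level^2.1
Substitute level = 55:
XP = 500 * 55^2.1
= 500 * 4516.0802
= 2258040

2258040 XP


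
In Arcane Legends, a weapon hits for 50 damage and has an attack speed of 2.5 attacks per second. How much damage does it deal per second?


DPS = damage * attack_speed
= 50 * 2.5
= 125.0

125.0 DPS


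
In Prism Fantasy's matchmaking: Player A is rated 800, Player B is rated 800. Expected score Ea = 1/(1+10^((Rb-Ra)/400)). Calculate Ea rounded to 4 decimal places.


Elo expected score: Ea = 1/(1 + 10^((Rb-Ra)/400))
Rb - Ra = 800 - 800 = 0
(Rb-Ra)/400 = 0/400 = 0.0
10^0.0 = 1.0
Ea = 1/(1 + 1.0) = 1/2.0 = 0.5000

0.5000


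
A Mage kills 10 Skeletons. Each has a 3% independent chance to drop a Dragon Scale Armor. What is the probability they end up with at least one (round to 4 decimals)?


P(at least one) = 1 - P(none) = 1 - (1-p)^n
p = 3/100 = 0.03
1 - p = 0.97
(1 - p)^10 = 0.97^10 = 0.737424
P(at least one) = 1 - 0.737424 = 0.2626

0.2626


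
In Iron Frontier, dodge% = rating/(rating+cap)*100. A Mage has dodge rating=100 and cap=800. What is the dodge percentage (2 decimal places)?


dodge% = 100 / (100 + 800) * 100
= 100 / 900 * 100
= 0.111111 * 100
= 11.11%

11.11%


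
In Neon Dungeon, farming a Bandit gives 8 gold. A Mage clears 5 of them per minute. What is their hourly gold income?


Gold per minute = 8 * 5 = 40
Gold per hour = 40 * 60 = 2400

2400 gold/hour


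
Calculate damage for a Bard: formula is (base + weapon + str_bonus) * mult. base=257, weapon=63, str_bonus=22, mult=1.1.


Sum base + weapon + str = 257 + 63 + 22 = 342
Multiply by 1.1:
342 * 1.1 = 376.2

376.2 damage


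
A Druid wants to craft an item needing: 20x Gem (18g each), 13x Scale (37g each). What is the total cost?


Cost breakdown:
  Gem: 20 * 18 = 360
  Scale: 13 * 37 = 481
Total = 360 + 481 = 841

841 gold


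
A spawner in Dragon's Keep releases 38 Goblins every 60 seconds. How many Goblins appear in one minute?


Spawns per minute = count * (60 / interval)
= 38 * (60 / 60)
= 38 * 1.0
= 38.0

38.0 per minute


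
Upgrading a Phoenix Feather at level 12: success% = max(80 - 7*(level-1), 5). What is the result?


raw_rate = 80 - 7 * (12 - 1)
= 80 - 7 * 11
= 80 - 77
= 3
Apply floor: max(3, 5) = 5%

5%


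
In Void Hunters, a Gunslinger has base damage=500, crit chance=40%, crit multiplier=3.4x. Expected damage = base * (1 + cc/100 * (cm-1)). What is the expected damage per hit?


E[dmg] = base * (1 + crit_chance * (crit_mult - 1))
cc as decimal = 40/100 = 0.4
cm - 1 = 3.4 - 1 = 2.4
Bonus factor = 0.4 * 2.4 = 0.96
Total multiplier = 1 + 0.96 = 1.96
Expected damage = 500 * 1.96 = 980.00

980.00 damage


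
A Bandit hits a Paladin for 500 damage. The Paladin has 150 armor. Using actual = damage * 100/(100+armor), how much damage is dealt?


actual = 500 * 100 / (100 + 150)
= 500 * 100 / 250
= 50000 / 250
= 200.00

200.00 damage


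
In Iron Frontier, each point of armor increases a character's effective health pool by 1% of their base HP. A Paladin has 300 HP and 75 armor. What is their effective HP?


EHP = 300 * (1 + 75/100)
= 300 * (1 + 0.75)
= 300 * 1.75
= 525.0

525.0 EHP


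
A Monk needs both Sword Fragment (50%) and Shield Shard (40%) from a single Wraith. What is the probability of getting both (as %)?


For independent events, P(both) = P(A) * P(B)
= 50% * 40%
= 2000 / 100 %
= 20.0%

20.0%


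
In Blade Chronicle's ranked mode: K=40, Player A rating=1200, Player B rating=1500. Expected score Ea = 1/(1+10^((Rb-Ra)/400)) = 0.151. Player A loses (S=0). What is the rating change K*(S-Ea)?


Elo update: delta = K * (S - Ea), where S = 0 (loses)
S - Ea = 0 - 0.151 = -0.151
Rating change = 40 * -0.151
= -6.04

-6.04 rating points


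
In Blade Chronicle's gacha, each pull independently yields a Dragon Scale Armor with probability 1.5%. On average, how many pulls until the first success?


Expected pulls for a geometric distribution = 1/p = 100 / rate%
= 100 / 1.5
= 66.67

66.67 pulls


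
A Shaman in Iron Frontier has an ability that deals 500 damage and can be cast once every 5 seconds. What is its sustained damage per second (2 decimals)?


DPS = damage / cooldown
= 500 / 5
= 100.00

100.00 DPS


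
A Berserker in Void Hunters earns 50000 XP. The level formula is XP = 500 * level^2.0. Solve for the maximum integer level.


XP = 500 * level^2.0, so level = (XP / 500)^(1/2.0)
= (50000 / 500)^(1/2.0)
= 100.0^0.5
= 10.0
Floor: level = 10

level 10


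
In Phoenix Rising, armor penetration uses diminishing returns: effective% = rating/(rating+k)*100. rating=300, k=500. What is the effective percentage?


effective% = rating / (rating + k) * 100
= 300 / (300 + 500) * 100
= 300 / 800 * 100
= 0.375 * 100
= 37.50%

37.50%


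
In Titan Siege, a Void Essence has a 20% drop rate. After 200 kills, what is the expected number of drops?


Expected drops = kills * (drop_rate / 100)
= 200 * (20 / 100)
= 200 * 0.2
= 40.0

40.0 drops


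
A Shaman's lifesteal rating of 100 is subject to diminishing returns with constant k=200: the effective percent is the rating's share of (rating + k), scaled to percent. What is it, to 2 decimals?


effective% = rating / (rating + k) * 100
= 100 / (100 + 200) * 100
= 100 / 300 * 100
= 0.333333 * 100
= 33.33%

33.33%


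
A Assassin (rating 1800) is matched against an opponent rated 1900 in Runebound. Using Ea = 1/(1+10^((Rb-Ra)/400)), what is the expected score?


Elo expected score: Ea = 1/(1 + 10^((Rb-Ra)/400))
Rb - Ra = 1900 - 1800 = 100
(Rb-Ra)/400 = 100/400 = 0.25
10^0.25 = 1.778279
Ea = 1/(1 + 1.778279) = 1/2.778279 = 0.3599

0.3599


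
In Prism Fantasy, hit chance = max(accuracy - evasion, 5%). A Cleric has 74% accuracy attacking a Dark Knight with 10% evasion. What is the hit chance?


accuracy - evasion = 74 - 10 = 64
Apply floor: max(64, 5) = 64
Hit chance = 64%

64%


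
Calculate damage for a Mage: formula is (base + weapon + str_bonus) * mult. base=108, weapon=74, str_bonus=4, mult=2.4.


Sum base + weapon + str = 108 + 74 + 4 = 186
Multiply by 2.4:
186 * 2.4 = 446.4

446.4 damage


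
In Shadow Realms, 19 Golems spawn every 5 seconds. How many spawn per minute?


Spawns per minute = count * (60 / interval)
= 19 * (60 / 5)
= 19 * 12.0
= 228.0

228.0 per minute


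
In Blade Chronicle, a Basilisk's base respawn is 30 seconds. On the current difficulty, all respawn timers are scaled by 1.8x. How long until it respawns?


Respawn time = base * multiplier
= 30 * 1.8
= 54.0 seconds

54.0 seconds


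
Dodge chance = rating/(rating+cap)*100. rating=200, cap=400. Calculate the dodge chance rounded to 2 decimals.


dodge% = 200 / (200 + 400) * 100
= 200 / 600 * 100
= 0.333333 * 100
= 33.33%

33.33%


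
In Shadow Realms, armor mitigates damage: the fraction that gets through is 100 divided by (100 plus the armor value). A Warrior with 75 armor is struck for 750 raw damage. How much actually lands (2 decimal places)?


actual = 750 * 100 / (100 + 75)
= 750 * 100 / 175
= 75000 / 175
= 428.57

428.57 damage


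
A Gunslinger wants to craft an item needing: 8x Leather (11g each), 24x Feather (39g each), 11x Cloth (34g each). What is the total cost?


Cost breakdown:
  Leather: 8 * 11 = 88
  Feather: 24 * 39 = 936
  Cloth: 11 * 34 = 374
Total = 88 + 936 + 374 = 1398

1398 gold


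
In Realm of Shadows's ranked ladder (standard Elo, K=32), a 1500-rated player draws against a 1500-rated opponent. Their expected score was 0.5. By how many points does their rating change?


Elo update: delta = K * (S - Ea), where S = 0.5 (draws)
S - Ea = 0.5 - 0.5 = 0.0
Rating change = 32 * 0.0
= 0.00

0.00 rating points


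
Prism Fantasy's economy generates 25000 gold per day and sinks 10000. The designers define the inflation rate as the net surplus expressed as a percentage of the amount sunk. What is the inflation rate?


Net gold = 25000 - 10000 = 15000
Inflation rate = net / sunk * 100 = 15000 / 10000 * 100
= 1.5 * 100
= 150.00%

150.00%


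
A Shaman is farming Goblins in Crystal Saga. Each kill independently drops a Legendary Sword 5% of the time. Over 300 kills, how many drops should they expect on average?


Expected drops = kills * (drop_rate / 100)
= 300 * (5 / 100)
= 300 * 0.05
= 15.0

15.0 drops


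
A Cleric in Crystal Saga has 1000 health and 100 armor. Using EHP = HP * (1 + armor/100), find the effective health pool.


EHP = 1000 * (1 + 100/100)
= 1000 * (1 + 1.0)
= 1000 * 2.0
= 2000.0

2000.0 EHP


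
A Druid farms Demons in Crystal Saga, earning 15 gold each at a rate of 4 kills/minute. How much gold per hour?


Gold per minute = 15 * 4 = 60
Gold per hour = 60 * 60 = 3600

3600 gold/hour


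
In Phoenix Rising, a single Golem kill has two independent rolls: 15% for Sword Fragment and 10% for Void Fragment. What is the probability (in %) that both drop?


For independent events, P(both) = P(A) * P(B)
= 15% * 10%
= 150 / 100 %
= 1.5%

1.5%


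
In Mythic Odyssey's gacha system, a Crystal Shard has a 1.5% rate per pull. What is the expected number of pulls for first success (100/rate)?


Expected pulls for a geometric distribution = 1/p = 100 / rate%
= 100 / 1.5
= 66.67

66.67 pulls


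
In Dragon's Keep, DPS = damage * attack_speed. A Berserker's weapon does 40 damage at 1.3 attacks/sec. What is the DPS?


DPS = damage * attack_speed
= 40 * 1.3
= 52.0

52.0 DPS


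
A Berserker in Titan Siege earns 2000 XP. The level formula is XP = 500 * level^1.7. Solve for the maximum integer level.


XP = 500 * level^1.7, so level = (XP / 500)^(1/1.7)
= (2000 / 500)^(1/1.7)
= 4.0^0.5882
= 2.2602
Floor: level = 2

level 2


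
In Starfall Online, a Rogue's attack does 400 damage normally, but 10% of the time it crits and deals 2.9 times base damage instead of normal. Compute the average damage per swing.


E[dmg] = base * (1 + crit_chance * (crit_mult - 1))
cc as decimal = 10/100 = 0.1
cm - 1 = 2.9 - 1 = 1.9
Bonus factor = 0.1 * 1.9 = 0.19
Total multiplier = 1 + 0.19 = 1.19
Expected damage = 400 * 1.19 = 476.00

476.00 damage


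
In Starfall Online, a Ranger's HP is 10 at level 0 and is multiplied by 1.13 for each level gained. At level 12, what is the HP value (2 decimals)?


value = base * growth^level
= 10 * 1.13^12
= 10 * 4.334523
= 43.35

43.35 HP


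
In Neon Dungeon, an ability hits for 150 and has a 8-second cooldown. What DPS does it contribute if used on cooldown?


DPS = damage / cooldown
= 150 / 8
= 18.75

18.75 DPS


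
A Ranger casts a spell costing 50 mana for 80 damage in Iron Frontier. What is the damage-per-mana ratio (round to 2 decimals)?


Efficiency = damage / mana
= 80 / 50
= 1.60

1.60 dmg/mana


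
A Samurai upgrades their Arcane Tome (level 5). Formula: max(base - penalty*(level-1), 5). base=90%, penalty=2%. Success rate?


raw_rate = 90 - 2 * (5 - 1)
= 90 - 2 * 4
= 90 - 8
= 82
Apply floor: max(82, 5) = 82%

82%


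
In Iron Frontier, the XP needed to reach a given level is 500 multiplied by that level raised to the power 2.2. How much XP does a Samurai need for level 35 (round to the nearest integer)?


XP = 500 * level^2.2
Substitute level = 35:
XP = 500 * 35^2.2
= 500 * 2494.3058
= 1247153

1247153 XP


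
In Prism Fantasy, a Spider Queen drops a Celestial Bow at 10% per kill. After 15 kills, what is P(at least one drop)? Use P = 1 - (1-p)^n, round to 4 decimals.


P(at least one) = 1 - P(none) = 1 - (1-p)^n
p = 10/100 = 0.1
1 - p = 0.9
(1 - p)^15 = 0.9^15 = 0.205891
P(at least one) = 1 - 0.205891 = 0.7941

0.7941


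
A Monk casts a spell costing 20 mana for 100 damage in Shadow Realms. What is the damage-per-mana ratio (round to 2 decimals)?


Efficiency = damage / mana
= 100 / 20
= 5.00

5.00 dmg/mana


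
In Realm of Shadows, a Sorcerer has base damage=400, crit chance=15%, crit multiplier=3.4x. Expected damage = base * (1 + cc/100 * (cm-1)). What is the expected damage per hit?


E[dmg] = base * (1 + crit_chance * (crit_mult - 1))
cc as decimal = 15/100 = 0.15
cm - 1 = 3.4 - 1 = 2.4
Bonus factor = 0.15 * 2.4 = 0.36
Total multiplier = 1 + 0.36 = 1.36
Expected damage = 400 * 1.36 = 544.00

544.00 damage


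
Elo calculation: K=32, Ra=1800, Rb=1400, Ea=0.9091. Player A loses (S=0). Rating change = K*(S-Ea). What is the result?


Elo update: delta = K * (S - Ea), where S = 0 (loses)
S - Ea = 0 - 0.9091 = -0.9091
Rating change = 32 * -0.9091
= -29.09

-29.09 rating points


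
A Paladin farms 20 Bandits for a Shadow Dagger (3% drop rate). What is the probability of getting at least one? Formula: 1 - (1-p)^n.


P(at least one) = 1 - P(none) = 1 - (1-p)^n
p = 3/100 = 0.03
1 - p = 0.97
(1 - p)^20 = 0.97^20 = 0.543794
P(at least one) = 1 - 0.543794 = 0.4562

0.4562


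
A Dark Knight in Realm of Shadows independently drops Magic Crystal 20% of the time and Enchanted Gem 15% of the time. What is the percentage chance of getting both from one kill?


For independent events, P(both) = P(A) * P(B)
= 20% * 15%
= 300 / 100 %
= 3.0%

3.0%


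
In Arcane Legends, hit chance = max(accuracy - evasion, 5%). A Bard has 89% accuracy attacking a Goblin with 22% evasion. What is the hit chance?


accuracy - evasion = 89 - 22 = 67
Apply floor: max(67, 5) = 67
Hit chance = 67%

67%


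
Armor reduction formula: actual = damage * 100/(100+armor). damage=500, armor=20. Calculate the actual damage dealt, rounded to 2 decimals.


actual = 500 * 100 / (100 + 20)
= 500 * 100 / 120
= 50000 / 120
= 416.67

416.67 damage


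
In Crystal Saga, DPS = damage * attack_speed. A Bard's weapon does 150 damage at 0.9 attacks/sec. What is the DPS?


DPS = damage * attack_speed
= 150 * 0.9
= 135.0

135.0 DPS


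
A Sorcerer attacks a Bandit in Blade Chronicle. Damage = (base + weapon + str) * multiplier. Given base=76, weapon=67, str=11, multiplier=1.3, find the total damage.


Sum base + weapon + str = 76 + 67 + 11 = 154
Multiply by 1.3:
154 * 1.3 = 200.2

200.2 damage


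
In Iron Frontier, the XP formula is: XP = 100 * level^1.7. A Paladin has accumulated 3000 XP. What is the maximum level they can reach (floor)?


XP = 100 * level^1.7, so level = (XP / 100)^(1/1.7)
= (3000 / 100)^(1/1.7)
= 30.0^0.5882
= 7.3943
Floor: level = 7

level 7


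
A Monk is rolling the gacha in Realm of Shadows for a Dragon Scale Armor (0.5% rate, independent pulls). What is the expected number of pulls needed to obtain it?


Expected pulls for a geometric distribution = 1/p = 100 / rate%
= 100 / 0.5
= 200.0

200.0 pulls


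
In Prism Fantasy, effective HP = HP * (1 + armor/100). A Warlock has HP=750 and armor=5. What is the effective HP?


EHP = 750 * (1 + 5/100)
= 750 * (1 + 0.05)
= 750 * 1.05
= 787.5

787.5 EHP


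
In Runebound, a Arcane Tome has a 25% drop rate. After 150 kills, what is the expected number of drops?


Expected drops = kills * (drop_rate / 100)
= 150 * (25 / 100)
= 150 * 0.25
= 37.5

37.5 drops
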